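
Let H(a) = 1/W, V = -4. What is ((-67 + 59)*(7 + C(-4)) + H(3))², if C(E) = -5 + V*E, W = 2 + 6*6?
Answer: 29931841/1444 ≈ 20728.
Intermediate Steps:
W = 38 (W = 2 + 36 = 38)
C(E) = -5 - 4*E
H(a) = 1/38
((-67 + 59)*(7 + C(-4)) + H(3))² = ((-67 + 59)*(7 + (-5 - 4*(-4))) + 1/38)² = (-8*(7 + (-5 + 16)) + 1/38)² = (-8*(7 + 11) + 1/38)² = (-8*18 + 1/38)² = (-144 + 1/38)² = (-5471/38)² = 29931841/1444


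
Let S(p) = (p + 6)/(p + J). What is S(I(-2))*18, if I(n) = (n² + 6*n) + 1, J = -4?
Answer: 18/11 ≈ 1.6364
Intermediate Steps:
I(n) = 1 + n² + 6*n
S(p) = (6 + p)/(-4 + p) (S(p) = (p + 6)/(p - 4) = (6 + p)/(-4 + p))
S(I(-2))*18 = ((6 + (1 + (-2)² + 6*(-2)))/(-4 + (1 + (-2)² + 6*(-2))))*18 = ((6 + (1 + 4 - 12))/(-4 + (1 + 4 - 12)))*18 = ((6 - 7)/(-4 - 7))*18 = (-1/(-11))*18 = -1/11*(-1)*18 = (1/11)*18 = 18/11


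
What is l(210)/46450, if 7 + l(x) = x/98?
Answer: -17/162575 ≈ -0.00010457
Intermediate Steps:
l(x) = -7 + x/98
l(210)/46450 = (-7 + (1/98)*210)/46450 = (-7 + 15/7)*(1/46450) = -34/7*1/46450 = -17/162575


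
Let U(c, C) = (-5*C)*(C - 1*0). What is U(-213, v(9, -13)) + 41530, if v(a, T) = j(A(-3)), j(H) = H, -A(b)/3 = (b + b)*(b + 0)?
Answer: 26950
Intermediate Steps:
A(b) = -6*b² (A(b) = -3*(b + b)*(b + 0) = -3*2*b*b = -6*b²)
v(a, T) = -54 (v(a, T) = -6*(-3)² = -6*9 = -54)
U(c, C) = -5*C² (U(c, C) = (-5*C)*(C + 0) = (-5*C)*C = -5*C²)
U(-213, v(9, -13)) + 41530 = -5*(-54)² + 41530 = -5*2916 + 41530 = -14580 + 41530 = 26950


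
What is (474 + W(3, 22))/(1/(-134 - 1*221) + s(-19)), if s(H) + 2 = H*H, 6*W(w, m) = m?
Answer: 508715/382332 ≈ 1.3306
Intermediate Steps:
W(w, m) = m/6
s(H) = -2 + H² (s(H) = -2 + H*H = -2 + H²)
(474 + W(3, 22))/(1/(-134 - 1*221) + s(-19)) = (474 + (⅙)*22)/(1/(-134 - 1*221) + (-2 + (-19)²)) = (474 + 11/3)/(1/(-134 - 221) + (-2 + 361)) = 1433/(3*(1/(-355) + 359)) = 1433/(3*(-1/355 + 359)) = 1433/(3*(127444/355)) = (1433/3)*(355/127444) = 508715/382332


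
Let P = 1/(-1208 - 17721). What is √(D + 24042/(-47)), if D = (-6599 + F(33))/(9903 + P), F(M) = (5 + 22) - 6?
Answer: I*√9939417584876564491373/4405166321 ≈ 22.632*I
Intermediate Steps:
F(M) = 21 (F(M) = 27 - 6 = 21)
P = -1/18929 (P = 1/(-18929) = -1/18929 ≈ -5.2829e-5)
D = -62257481/93726943 (D = (-6599 + 21)/(9903 - 1/18929) = -6578/187453886/18929 = -6578*18929/187453886 = -62257481/93726943 ≈ -0.66424)
√(D + 24042/(-47)) = √(-62257481/93726943 + 24042/(-47)) = √(-62257481/93726943 + 24042*(-1/47)) = √(-62257481/93726943 - 24042/47) = √(-2256309265213/4405166321) = I*√9939417584876564491373/4405166321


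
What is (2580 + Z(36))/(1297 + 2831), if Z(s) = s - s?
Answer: 5/8 ≈ 0.62500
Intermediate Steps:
Z(s) = 0
(2580 + Z(36))/(1297 + 2831) = (2580 + 0)/(1297 + 2831) = 2580/4128 = 2580*(1/4128) = 5/8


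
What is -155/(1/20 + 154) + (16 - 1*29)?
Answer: -43153/3081 ≈ -14.006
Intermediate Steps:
-155/(1/20 + 154) + (16 - 1*29) = -155/(1/20 + 154) + (16 - 29) = -155/3081/20 - 13 = -155*20/3081 - 13 = -3100/3081 - 13 = -43153/3081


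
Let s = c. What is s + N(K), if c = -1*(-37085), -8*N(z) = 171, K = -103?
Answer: 296509/8 ≈ 37064.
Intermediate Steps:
N(z) = -171/8 (N(z) = -1/8*171 = -171/8)
c = 37085
s = 37085
s + N(K) = 37085 - 171/8 = 296509/8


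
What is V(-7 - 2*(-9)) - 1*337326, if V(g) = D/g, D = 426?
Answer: -3710160/11 ≈ -3.3729e+5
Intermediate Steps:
V(g) = 426/g
V(-7 - 2*(-9)) - 1*337326 = 426/(-7 - 2*(-9)) - 1*337326 = 426/(-7 + 18) - 337326 = 426/11 - 337326 = -3710160/11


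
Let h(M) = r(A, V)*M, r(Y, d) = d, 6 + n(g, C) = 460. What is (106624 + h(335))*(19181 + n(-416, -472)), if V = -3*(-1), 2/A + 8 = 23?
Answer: 2113295415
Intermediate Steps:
A = 2/15 (A = 2/(-8 + 23) = 2/15 ≈ 0.13333)
n(g, C) = 454 (n(g, C) = -6 + 460 = 454)
V = 3
h(M) = 3*M
(106624 + h(335))*(19181 + n(-416, -472)) = (106624 + 3*335)*(19181 + 454) = (106624 + 1005)*19635 = 107629*19635 = 2113295415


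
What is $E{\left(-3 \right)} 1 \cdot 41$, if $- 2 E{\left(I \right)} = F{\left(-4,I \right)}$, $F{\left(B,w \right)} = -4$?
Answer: $82$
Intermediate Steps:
$E{\left(I \right)} = 2$ ($E{\left(I \right)} = \left(- \frac{1}{2}\right) \left(-4\right) = 2$)
$E{\left(-3 \right)} 1 \cdot 41 = 2 \cdot 1 \cdot 41 = 2 \cdot 41 = 82$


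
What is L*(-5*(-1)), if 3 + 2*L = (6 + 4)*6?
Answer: 285/2 ≈ 142.50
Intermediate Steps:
L = 57/2 (L = -3/2 + ((6 + 4)*6)/2 = -3/2 + (10*6)/2 = -3/2 + (½)*60 = -3/2 + 30 = 57/2 ≈ 28.500)
L*(-5*(-1)) = 57*(-5*(-1))/2 = (57/2)*5 = 285/2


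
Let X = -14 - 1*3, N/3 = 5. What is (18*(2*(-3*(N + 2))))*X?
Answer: 31212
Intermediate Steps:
N = 15 (N = 3*5 = 15)
X = -17 (X = -14 - 3 = -17)
(18*(2*(-3*(N + 2))))*X = (18*(2*(-3*(15 + 2))))*(-17) = (18*(2*(-3*17)))*(-17) = (18*(2*(-51)))*(-17) = (18*(-102))*(-17) = -1836*(-17) = 31212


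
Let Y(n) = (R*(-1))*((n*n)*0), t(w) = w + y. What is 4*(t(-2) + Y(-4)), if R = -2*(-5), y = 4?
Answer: 8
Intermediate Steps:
R = 10
t(w) = 4 + w (t(w) = w + 4 = 4 + w)
Y(n) = 0 (Y(n) = (10*(-1))*((n*n)*0) = -10*n²*0 = -10*0 = 0)
4*(t(-2) + Y(-4)) = 4*((4 - 2) + 0) = 4*(2 + 0) = 4*2 = 8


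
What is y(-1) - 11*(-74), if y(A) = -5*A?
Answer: 819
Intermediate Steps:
y(-1) - 11*(-74) = -5*(-1) - 11*(-74) = 5 + 814 = 819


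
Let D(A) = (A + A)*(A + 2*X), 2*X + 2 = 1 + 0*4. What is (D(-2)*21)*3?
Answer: 756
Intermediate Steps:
X = -½ (X = -1 + (1 + 0*4)/2 = -1 + (1 + 0)/2 = -1 + (½)*1 = -1 + ½ = -½ ≈ -0.50000)
D(A) = 2*A*(-1 + A) (D(A) = (A + A)*(A + 2*(-½)) = (2*A)*(A - 1) = (2*A)*(-1 + A) = 2*A*(-1 + A))
(D(-2)*21)*3 = ((2*(-2)*(-1 - 2))*21)*3 = ((2*(-2)*(-3))*21)*3 = (12*21)*3 = 252*3 = 756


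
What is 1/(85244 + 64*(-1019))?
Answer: 1/20028 ≈ 4.9930e-5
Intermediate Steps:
1/(85244 + 64*(-1019)) = 1/(85244 - 65216) = 1/20028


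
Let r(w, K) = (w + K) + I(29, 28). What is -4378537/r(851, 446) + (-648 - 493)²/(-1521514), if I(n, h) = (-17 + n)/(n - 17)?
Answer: -1665923796639/493731293 ≈ -3374.2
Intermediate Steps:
I(n, h) = 1 (I(n, h) = (-17 + n)/(-17 + n) = 1)
r(w, K) = 1 + K + w (r(w, K) = (w + K) + 1 = (K + w) + 1 = 1 + K + w)
-4378537/r(851, 446) + (-648 - 493)²/(-1521514) = -4378537/(1 + 446 + 851) + (-648 - 493)²/(-1521514) = -4378537/1298 + (-1141)²*(-1/1521514) = -4378537*1/1298 + 1301881*(-1/1521514) = -4378537/1298 - 1301881/1521514 = -1665923796639/493731293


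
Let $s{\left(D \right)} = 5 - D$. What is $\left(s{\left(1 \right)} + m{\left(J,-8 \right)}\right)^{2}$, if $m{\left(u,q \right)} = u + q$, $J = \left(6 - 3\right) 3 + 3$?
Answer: $64$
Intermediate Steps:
$J = 12$ ($J = \left(6 - 3\right) 3 + 3 = 3 \cdot 3 + 3 = 9 + 3 = 12$)
$m{\left(u,q \right)} = q + u$
$\left(s{\left(1 \right)} + m{\left(J,-8 \right)}\right)^{2} = \left(\left(5 - 1\right) + \left(-8 + 12\right)\right)^{2} = \left(\left(5 - 1\right) + 4\right)^{2} = \left(4 + 4\right)^{2} = 8^{2} = 64$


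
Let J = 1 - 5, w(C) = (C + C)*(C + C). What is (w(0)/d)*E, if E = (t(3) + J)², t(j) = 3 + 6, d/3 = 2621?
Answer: 0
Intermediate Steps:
d = 7863 (d = 3*2621 = 7863)
t(j) = 9
w(C) = 4*C² (w(C) = (2*C)*(2*C) = 4*C²)
J = -4
E = 25 (E = (9 - 4)² = 5² = 25)
(w(0)/d)*E = ((4*0²)/7863)*25 = ((4*0)*(1/7863))*25 = (0*(1/7863))*25 = 0*25 = 0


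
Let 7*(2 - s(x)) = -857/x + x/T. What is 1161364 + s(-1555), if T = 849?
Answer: 10732608795022/9241365 ≈ 1.1614e+6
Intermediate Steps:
s(x) = 2 - x/5943 + 857/(7*x) (s(x) = 2 - (-857/x + x/849)/7 = 2 + (-x/5943 + 857/(7*x)) = 2 - x/5943 + 857/(7*x))
1161364 + s(-1555) = 1161364 + (1/5943)*(727593 - 1555*(11886 - 1*(-1555)))/(-1555) = 1161364 + (1/5943)*(-1/1555)*(727593 - 1555*(11886 + 1555)) = 1161364 + (1/5943)*(-1/1555)*(727593 - 1555*13441) = 1161364 + (1/5943)*(-1/1555)*(727593 - 20900755) = 1161364 + (1/5943)*(-1/1555)*(-20173162) = 1161364 + 20173162/9241365 = 10732608795022/9241365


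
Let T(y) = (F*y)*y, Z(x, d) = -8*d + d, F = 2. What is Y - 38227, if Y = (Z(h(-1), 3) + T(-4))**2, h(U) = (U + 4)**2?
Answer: -38106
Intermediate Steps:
h(U) = (4 + U)**2
Z(x, d) = -7*d
T(y) = 2*y**2 (T(y) = (2*y)*y = 2*y**2)
Y = 121 (Y = (-7*3 + 2*(-4)**2)**2 = (-21 + 2*16)**2 = (-21 + 32)**2 = 11**2 = 121)
Y - 38227 = 121 - 38227 = -38106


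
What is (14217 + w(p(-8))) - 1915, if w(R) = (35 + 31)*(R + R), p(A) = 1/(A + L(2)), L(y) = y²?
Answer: 12269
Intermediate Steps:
p(A) = 1/(4 + A) (p(A) = 1/(A + 2²) = 1/(A + 4) = 1/(4 + A))
w(R) = 132*R (w(R) = 66*(2*R) = 132*R)
(14217 + w(p(-8))) - 1915 = (14217 + 132/(4 - 8)) - 1915 = (14217 + 132/(-4)) - 1915 = (14217 + 132*(-¼)) - 1915 = (14217 - 33) - 1915 = 14184 - 1915 = 12269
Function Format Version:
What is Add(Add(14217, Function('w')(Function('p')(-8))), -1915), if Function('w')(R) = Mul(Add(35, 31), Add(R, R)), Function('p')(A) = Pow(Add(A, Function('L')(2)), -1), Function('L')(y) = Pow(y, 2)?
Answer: 12269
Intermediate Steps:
Function('p')(A) = Pow(Add(4, A), -1) (Function('p')(A) = Pow(Add(A, Pow(2, 2)), -1) = Pow(Add(A, 4), -1) = Pow(Add(4, A), -1))
Function('w')(R) = Mul(132, R) (Function('w')(R) = Mul(66, Mul(2, R)) = Mul(132, R))
Add(Add(14217, Function('w')(Function('p')(-8))), -1915) = Add(Add(14217, Mul(132, Pow(Add(4, -8), -1))), -1915) = Add(Add(14217, Mul(132, Pow(-4, -1))), -1915) = Add(Add(14217, Mul(132, Rational(-1, 4))), -1915) = Add(Add(14217, -33), -1915) = Add(14184, -1915) = 12269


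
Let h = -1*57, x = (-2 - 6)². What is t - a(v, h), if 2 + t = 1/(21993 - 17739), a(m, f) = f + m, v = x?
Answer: -38285/4254 ≈ -8.9998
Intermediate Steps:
x = 64 (x = (-8)² = 64)
h = -57
v = 64
t = -8507/4254 (t = -2 + 1/(21993 - 17739) = -2 + 1/4254 = -8507/4254 ≈ -1.9998)
t - a(v, h) = -8507/4254 - (-57 + 64) = -8507/4254 - 1*7 = -8507/4254 - 7 = -38285/4254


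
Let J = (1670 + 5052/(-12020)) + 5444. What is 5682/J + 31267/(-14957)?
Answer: -412991040599/319725423799 ≈ -1.2917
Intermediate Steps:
J = 21376307/3005 (J = (1670 + 5052*(-1/12020)) + 5444 = (1670 - 1263/3005) + 5444 = 5017087/3005 + 5444 = 21376307/3005 ≈ 7113.6)
5682/J + 31267/(-14957) = 5682/(21376307/3005) + 31267/(-14957) = 5682*(3005/21376307) + 31267*(-1/14957) = 17074410/21376307 - 31267/14957 = -412991040599/319725423799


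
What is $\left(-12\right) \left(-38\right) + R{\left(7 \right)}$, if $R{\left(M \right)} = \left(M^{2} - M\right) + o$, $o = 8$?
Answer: $506$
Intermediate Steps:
$R{\left(M \right)} = 8 + M^{2} - M$ ($R{\left(M \right)} = \left(M^{2} - M\right) + 8 = 8 + M^{2} - M$)
$\left(-12\right) \left(-38\right) + R{\left(7 \right)} = \left(-12\right) \left(-38\right) + \left(8 + 7^{2} - 7\right) = 456 + \left(8 + 49 - 7\right) = 456 + 50 = 506$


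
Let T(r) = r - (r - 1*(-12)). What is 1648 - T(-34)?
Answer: 1660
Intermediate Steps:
T(r) = -12 (T(r) = r - (r + 12) = r - (12 + r) = r + (-12 - r) = -12)
1648 - T(-34) = 1648 - 1*(-12) = 1648 + 12 = 1660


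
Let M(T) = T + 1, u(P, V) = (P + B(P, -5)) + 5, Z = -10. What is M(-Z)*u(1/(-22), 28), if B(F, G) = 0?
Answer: 109/2 ≈ 54.500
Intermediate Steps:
u(P, V) = 5 + P (u(P, V) = (P + 0) + 5 = P + 5 = 5 + P)
M(T) = 1 + T
M(-Z)*u(1/(-22), 28) = (1 - 1*(-10))*(5 + 1/(-22)) = (1 + 10)*(5 - 1/22) = 11*(109/22) = 109/2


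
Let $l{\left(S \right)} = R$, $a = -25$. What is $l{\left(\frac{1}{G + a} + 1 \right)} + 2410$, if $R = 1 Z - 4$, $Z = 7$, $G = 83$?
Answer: $2413$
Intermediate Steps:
$R = 3$ ($R = 1 \cdot 7 - 4 = 7 - 4 = 3$)
$l{\left(S \right)} = 3$
$l{\left(\frac{1}{G + a} + 1 \right)} + 2410 = 3 + 2410 = 2413$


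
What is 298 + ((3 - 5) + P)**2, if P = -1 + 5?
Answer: 302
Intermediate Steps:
P = 4
298 + ((3 - 5) + P)**2 = 298 + ((3 - 5) + 4)**2 = 298 + (-2 + 4)**2 = 298 + 2**2 = 298 + 4 = 302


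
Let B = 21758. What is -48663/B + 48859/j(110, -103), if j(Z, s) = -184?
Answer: -23304959/87032 ≈ -267.77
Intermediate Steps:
-48663/B + 48859/j(110, -103) = -48663/21758 + 48859/(-184) = -48663*1/21758 + 48859*(-1/184) = -48663/21758 - 48859/184 = -23304959/87032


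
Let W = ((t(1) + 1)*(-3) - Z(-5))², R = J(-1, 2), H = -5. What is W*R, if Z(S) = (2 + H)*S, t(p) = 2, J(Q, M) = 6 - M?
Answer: 2304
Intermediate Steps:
R = 4 (R = 6 - 1*2 = 6 - 2 = 4)
Z(S) = -3*S (Z(S) = (2 - 5)*S = -3*S)
W = 576 (W = ((2 + 1)*(-3) - (-3)*(-5))² = (3*(-3) - 1*15)² = (-9 - 15)² = (-24)² = 576)
W*R = 576*4 = 2304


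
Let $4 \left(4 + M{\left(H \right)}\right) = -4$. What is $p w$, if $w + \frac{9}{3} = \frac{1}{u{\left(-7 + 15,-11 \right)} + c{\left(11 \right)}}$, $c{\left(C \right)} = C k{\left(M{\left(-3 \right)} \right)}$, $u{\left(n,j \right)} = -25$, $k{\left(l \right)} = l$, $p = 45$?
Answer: $- \frac{2169}{16} \approx -135.56$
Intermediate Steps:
$M{\left(H \right)} = -5$ ($M{\left(H \right)} = -4 + \frac{1}{4} \left(-4\right) = -4 - 1 = -5$)
$c{\left(C \right)} = - 5 C$ ($c{\left(C \right)} = C \left(-5\right) = - 5 C$)
$w = - \frac{241}{80}$ ($w = -3 + \frac{1}{-25 - 55} = -3 + \frac{1}{-80} = -3 - \frac{1}{80} = - \frac{241}{80} \approx -3.0125$)
$p w = 45 \left(- \frac{241}{80}\right) = - \frac{2169}{16}$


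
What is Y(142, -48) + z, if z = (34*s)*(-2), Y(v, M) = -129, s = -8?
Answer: 415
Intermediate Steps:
z = 544 (z = (34*(-8))*(-2) = -272*(-2) = 544)
Y(142, -48) + z = -129 + 544 = 415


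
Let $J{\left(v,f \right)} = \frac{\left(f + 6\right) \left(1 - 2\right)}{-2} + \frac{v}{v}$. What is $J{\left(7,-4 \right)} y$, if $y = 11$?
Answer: $22$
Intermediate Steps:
$J{\left(v,f \right)} = 4 + \frac{f}{2}$ ($J{\left(v,f \right)} = \left(6 + f\right) \left(-1\right) \left(- \frac{1}{2}\right) + 1 = \left(-6 - f\right) \left(- \frac{1}{2}\right) + 1 = \left(3 + \frac{f}{2}\right) + 1 = 4 + \frac{f}{2}$)
$J{\left(7,-4 \right)} y = \left(4 + \frac{1}{2} \left(-4\right)\right) 11 = \left(4 - 2\right) 11 = 2 \cdot 11 = 22$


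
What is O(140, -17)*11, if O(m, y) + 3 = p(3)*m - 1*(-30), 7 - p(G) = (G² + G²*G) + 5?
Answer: -52063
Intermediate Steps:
p(G) = 2 - G² - G³ (p(G) = 7 - ((G² + G²*G) + 5) = 7 - ((G² + G³) + 5) = 7 - (5 + G² + G³) = 7 + (-5 - G² - G³) = 2 - G² - G³)
O(m, y) = 27 - 34*m (O(m, y) = -3 + ((2 - 1*3² - 1*3³)*m - 1*(-30)) = -3 + ((2 - 1*9 - 1*27)*m + 30) = -3 + ((2 - 9 - 27)*m + 30) = -3 + (-34*m + 30) = -3 + (30 - 34*m) = 27 - 34*m)
O(140, -17)*11 = (27 - 34*140)*11 = (27 - 4760)*11 = -4733*11 = -52063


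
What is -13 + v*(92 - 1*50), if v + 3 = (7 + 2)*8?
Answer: 2885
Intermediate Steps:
v = 69 (v = -3 + (7 + 2)*8 = -3 + 9*8 = -3 + 72 = 69)
-13 + v*(92 - 1*50) = -13 + 69*(92 - 1*50) = -13 + 69*(92 - 50) = -13 + 69*42 = -13 + 2898 = 2885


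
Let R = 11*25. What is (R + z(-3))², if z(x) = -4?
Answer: 73441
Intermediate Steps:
R = 275
(R + z(-3))² = (275 - 4)² = 271² = 73441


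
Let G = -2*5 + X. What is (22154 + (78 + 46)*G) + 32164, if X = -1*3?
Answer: 52706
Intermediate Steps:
X = -3
G = -13 (G = -2*5 - 3 = -10 - 3 = -13)
(22154 + (78 + 46)*G) + 32164 = (22154 + (78 + 46)*(-13)) + 32164 = (22154 + 124*(-13)) + 32164 = (22154 - 1612) + 32164 = 20542 + 32164 = 52706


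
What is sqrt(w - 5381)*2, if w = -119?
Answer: 20*I*sqrt(55) ≈ 148.32*I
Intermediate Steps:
sqrt(w - 5381)*2 = sqrt(-119 - 5381)*2 = sqrt(-5500)*2 = (10*I*sqrt(55))*2 = 20*I*sqrt(55)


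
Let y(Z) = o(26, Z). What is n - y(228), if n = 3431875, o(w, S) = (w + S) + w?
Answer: 3431595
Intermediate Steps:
o(w, S) = S + 2*w (o(w, S) = (S + w) + w = S + 2*w)
y(Z) = 52 + Z (y(Z) = Z + 2*26 = Z + 52 = 52 + Z)
n - y(228) = 3431875 - (52 + 228) = 3431875 - 1*280 = 3431875 - 280 = 3431595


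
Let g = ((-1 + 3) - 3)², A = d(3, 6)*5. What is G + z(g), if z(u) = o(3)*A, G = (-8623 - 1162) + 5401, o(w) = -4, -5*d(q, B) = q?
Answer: -4372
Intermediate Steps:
d(q, B) = -q/5
A = -3 (A = -⅕*3*5 = -⅗*5 = -3)
g = 1 (g = (2 - 3)² = (-1)² = 1)
G = -4384 (G = -9785 + 5401 = -4384)
z(u) = 12 (z(u) = -4*(-3) = 12)
G + z(g) = -4384 + 12 = -4372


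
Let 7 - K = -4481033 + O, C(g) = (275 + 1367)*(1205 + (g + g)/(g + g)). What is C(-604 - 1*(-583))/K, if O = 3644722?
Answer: 990126/418159 ≈ 2.3678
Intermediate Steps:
C(g) = 1980252 (C(g) = 1642*(1205 + (2*g)/((2*g))) = 1642*(1205 + (2*g)*(1/(2*g))) = 1642*(1205 + 1) = 1642*1206 = 1980252)
K = 836318 (K = 7 - (-4481033 + 3644722) = 7 - 1*(-836311) = 7 + 836311 = 836318)
C(-604 - 1*(-583))/K = 1980252/836318 = 1980252*(1/836318) = 990126/418159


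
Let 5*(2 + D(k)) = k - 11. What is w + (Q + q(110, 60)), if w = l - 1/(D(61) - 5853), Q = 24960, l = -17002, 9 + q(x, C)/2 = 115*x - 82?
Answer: 193329221/5845 ≈ 33076.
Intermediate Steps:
D(k) = -21/5 + k/5 (D(k) = -2 + (k - 11)/5 = -2 + (-11 + k)/5 = -2 + (-11/5 + k/5) = -21/5 + k/5)
q(x, C) = -182 + 230*x (q(x, C) = -18 + 2*(115*x - 82) = -18 + 2*(-82 + 115*x) = -18 + (-164 + 230*x) = -182 + 230*x)
w = -99376689/5845 (w = -17002 - 1/((-21/5 + (1/5)*61) - 5853) = -17002 - 1/((-21/5 + 61/5) - 5853) = -17002 - 1/(8 - 5853) = -17002 - 1/(-5845) = -17002 - 1*(-1/5845) = -17002 + 1/5845 = -99376689/5845 ≈ -17002.)
w + (Q + q(110, 60)) = -99376689/5845 + (24960 + (-182 + 230*110)) = -99376689/5845 + (24960 + (-182 + 25300)) = -99376689/5845 + (24960 + 25118) = -99376689/5845 + 50078 = 193329221/5845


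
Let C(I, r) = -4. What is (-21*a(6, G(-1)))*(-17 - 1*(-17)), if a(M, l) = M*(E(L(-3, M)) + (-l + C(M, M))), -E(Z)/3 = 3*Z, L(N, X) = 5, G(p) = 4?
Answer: 0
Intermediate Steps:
E(Z) = -9*Z
a(M, l) = M*(-49 - l) (a(M, l) = M*(-9*5 + (-l - 4)) = M*(-45 + (-4 - l)) = M*(-49 - l))
(-21*a(6, G(-1)))*(-17 - 1*(-17)) = (-(-21)*6*(49 + 4))*(-17 - 1*(-17)) = (-(-21)*6*53)*(-17 + 17) = -21*(-318)*0 = 6678*0 = 0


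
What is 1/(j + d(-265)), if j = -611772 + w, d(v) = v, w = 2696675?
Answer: 1/2084638 ≈ 4.7970e-7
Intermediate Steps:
j = 2084903 (j = -611772 + 2696675 = 2084903)
1/(j + d(-265)) = 1/(2084903 - 265) = 1/2084638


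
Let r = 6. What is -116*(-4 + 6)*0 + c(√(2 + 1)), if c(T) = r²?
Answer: 36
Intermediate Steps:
c(T) = 36 (c(T) = 6² = 36)
-116*(-4 + 6)*0 + c(√(2 + 1)) = -116*(-4 + 6)*0 + 36 = -232*0 + 36 = -116*0 + 36 = 0 + 36 = 36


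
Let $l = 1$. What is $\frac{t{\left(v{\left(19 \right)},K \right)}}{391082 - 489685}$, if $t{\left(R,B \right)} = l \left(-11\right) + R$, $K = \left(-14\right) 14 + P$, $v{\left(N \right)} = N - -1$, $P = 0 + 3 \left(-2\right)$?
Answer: $- \frac{9}{98603} \approx -9.1275 \cdot 10^{-5}$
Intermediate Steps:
$P = -6$ ($P = 0 - 6 = -6$)
$v{\left(N \right)} = 1 + N$ ($v{\left(N \right)} = N + 1 = 1 + N$)
$K = -202$ ($K = \left(-14\right) 14 - 6 = -196 - 6 = -202$)
$t{\left(R,B \right)} = -11 + R$ ($t{\left(R,B \right)} = 1 \left(-11\right) + R = -11 + R$)
$\frac{t{\left(v{\left(19 \right)},K \right)}}{391082 - 489685} = \frac{-11 + \left(1 + 19\right)}{391082 - 489685} = \frac{-11 + 20}{-98603} = 9 \left(- \frac{1}{98603}\right) = - \frac{9}{98603}$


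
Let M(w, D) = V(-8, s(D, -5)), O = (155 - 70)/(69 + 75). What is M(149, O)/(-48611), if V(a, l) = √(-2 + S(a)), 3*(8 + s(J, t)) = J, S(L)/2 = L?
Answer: -3*I*√2/48611 ≈ -8.7277e-5*I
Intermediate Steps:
S(L) = 2*L
s(J, t) = -8 + J/3
O = 85/144 ≈ 0.59028
V(a, l) = √(-2 + 2*a)
M(w, D) = 3*I*√2 (M(w, D) = √(-2 + 2*(-8)) = √(-2 - 16) = √(-18) = 3*I*√2)
M(149, O)/(-48611) = (3*I*√2)/(-48611) = (3*I*√2)*(-1/48611) = -3*I*√2/48611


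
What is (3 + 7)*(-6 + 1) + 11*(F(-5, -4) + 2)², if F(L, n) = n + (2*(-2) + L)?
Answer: 1281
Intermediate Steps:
F(L, n) = -4 + L + n (F(L, n) = n + (-4 + L) = -4 + L + n)
(3 + 7)*(-6 + 1) + 11*(F(-5, -4) + 2)² = (3 + 7)*(-6 + 1) + 11*((-4 - 5 - 4) + 2)² = 10*(-5) + 11*(-13 + 2)² = -50 + 11*(-11)² = -50 + 11*121 = -50 + 1331 = 1281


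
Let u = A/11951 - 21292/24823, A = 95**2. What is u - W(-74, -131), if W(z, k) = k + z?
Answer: 3199199992/15613667 ≈ 204.90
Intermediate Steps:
A = 9025
u = -1601743/15613667 (u = 9025/11951 - 21292/24823 = 9025*(1/11951) - 21292*1/24823 = 475/629 - 21292/24823 = -1601743/15613667 ≈ -0.10259)
u - W(-74, -131) = -1601743/15613667 - (-131 - 74) = -1601743/15613667 - 1*(-205) = -1601743/15613667 + 205 = 3199199992/15613667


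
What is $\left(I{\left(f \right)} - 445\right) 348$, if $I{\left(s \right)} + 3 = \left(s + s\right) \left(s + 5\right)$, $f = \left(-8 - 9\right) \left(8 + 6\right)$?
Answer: $38440080$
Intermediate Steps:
$f = -238$ ($f = \left(-17\right) 14 = -238$)
$I{\left(s \right)} = -3 + 2 s \left(5 + s\right)$ ($I{\left(s \right)} = -3 + \left(s + s\right) \left(s + 5\right) = -3 + 2 s \left(5 + s\right)$)
$\left(I{\left(f \right)} - 445\right) 348 = \left(\left(-3 + 2 \left(-238\right)^{2} + 10 \left(-238\right)\right) - 445\right) 348 = \left(\left(-3 + 2 \cdot 56644 - 2380\right) - 445\right) 348 = \left(\left(-3 + 113288 - 2380\right) - 445\right) 348 = \left(110905 - 445\right) 348 = 110460 \cdot 348 = 38440080$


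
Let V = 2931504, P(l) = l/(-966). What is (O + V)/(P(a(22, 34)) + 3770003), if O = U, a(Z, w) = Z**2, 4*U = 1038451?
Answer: 6165237561/7283644828 ≈ 0.84645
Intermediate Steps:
U = 1038451/4 (U = (1/4)*1038451 = 1038451/4 ≈ 2.5961e+5)
P(l) = -l/966 (P(l) = l*(-1/966) = -l/966)
O = 1038451/4 ≈ 2.5961e+5
(O + V)/(P(a(22, 34)) + 3770003) = (1038451/4 + 2931504)/(-1/966*22**2 + 3770003) = 12764467/(4*(-1/966*484 + 3770003)) = 12764467/(4*(-242/483 + 3770003)) = 12764467/(4*(1820911207/483)) = (12764467/4)*(483/1820911207) = 6165237561/7283644828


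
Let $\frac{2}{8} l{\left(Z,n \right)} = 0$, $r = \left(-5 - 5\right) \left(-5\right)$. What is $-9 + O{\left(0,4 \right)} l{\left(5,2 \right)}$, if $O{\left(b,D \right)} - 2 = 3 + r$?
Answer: $-9$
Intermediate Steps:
$r = 50$ ($r = \left(-10\right) \left(-5\right) = 50$)
$l{\left(Z,n \right)} = 0$ ($l{\left(Z,n \right)} = 4 \cdot 0 = 0$)
$O{\left(b,D \right)} = 55$ ($O{\left(b,D \right)} = 2 + \left(3 + 50\right) = 2 + 53 = 55$)
$-9 + O{\left(0,4 \right)} l{\left(5,2 \right)} = -9 + 55 \cdot 0 = -9 + 0 = -9$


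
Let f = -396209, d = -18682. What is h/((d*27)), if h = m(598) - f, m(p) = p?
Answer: -132269/168138 ≈ -0.78667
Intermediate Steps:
h = 396807 (h = 598 - 1*(-396209) = 598 + 396209 = 396807)
h/((d*27)) = 396807/((-18682*27)) = 396807/(-504414) = 396807*(-1/504414) = -132269/168138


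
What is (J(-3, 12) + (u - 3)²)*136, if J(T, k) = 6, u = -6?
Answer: 11832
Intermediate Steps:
(J(-3, 12) + (u - 3)²)*136 = (6 + (-6 - 3)²)*136 = (6 + (-9)²)*136 = (6 + 81)*136 = 87*136 = 11832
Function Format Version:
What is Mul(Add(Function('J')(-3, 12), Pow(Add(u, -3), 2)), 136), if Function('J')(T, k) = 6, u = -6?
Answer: 11832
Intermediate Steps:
Mul(Add(Function('J')(-3, 12), Pow(Add(u, -3), 2)), 136) = Mul(Add(6, Pow(Add(-6, -3), 2)), 136) = Mul(Add(6, Pow(-9, 2)), 136) = Mul(Add(6, 81), 136) = Mul(87, 136) = 11832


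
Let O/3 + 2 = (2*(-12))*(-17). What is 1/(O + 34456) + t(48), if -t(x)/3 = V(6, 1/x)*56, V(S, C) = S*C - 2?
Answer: 11237311/35674 ≈ 315.00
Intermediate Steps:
V(S, C) = -2 + C*S (V(S, C) = C*S - 2 = -2 + C*S)
t(x) = 336 - 1008/x (t(x) = -3*(-2 + 6/x)*56 = -3*(-112 + 336/x) = 336 - 1008/x)
O = 1218 (O = -6 + 3*((2*(-12))*(-17)) = -6 + 3*(-24*(-17)) = -6 + 3*408 = -6 + 1224 = 1218)
1/(O + 34456) + t(48) = 1/(1218 + 34456) + (336 - 1008/48) = 1/35674 + (336 - 1008*1/48) = 1/35674 + (336 - 21) = 1/35674 + 315 = 11237311/35674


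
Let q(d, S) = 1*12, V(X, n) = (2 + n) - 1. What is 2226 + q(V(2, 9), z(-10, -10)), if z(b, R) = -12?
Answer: 2238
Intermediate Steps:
V(X, n) = 1 + n
q(d, S) = 12
2226 + q(V(2, 9), z(-10, -10)) = 2226 + 12 = 2238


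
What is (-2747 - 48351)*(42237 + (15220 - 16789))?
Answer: -2078053464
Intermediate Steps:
(-2747 - 48351)*(42237 + (15220 - 16789)) = -51098*(42237 - 1569) = -51098*40668 = -2078053464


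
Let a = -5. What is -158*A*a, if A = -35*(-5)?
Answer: 138250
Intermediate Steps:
A = 175
-158*A*a = -27650*(-5) = -158*(-875) = 138250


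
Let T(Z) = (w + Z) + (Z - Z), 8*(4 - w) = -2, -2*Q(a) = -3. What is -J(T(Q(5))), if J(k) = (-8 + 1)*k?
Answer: 161/4 ≈ 40.250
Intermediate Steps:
Q(a) = 3/2 (Q(a) = -½*(-3) = 3/2)
w = 17/4 (w = 4 - ⅛*(-2) = 4 + ¼ = 17/4 ≈ 4.2500)
T(Z) = 17/4 + Z (T(Z) = (17/4 + Z) + (Z - Z) = (17/4 + Z) + 0 = 17/4 + Z)
J(k) = -7*k
-J(T(Q(5))) = -(-7)*(17/4 + 3/2) = -(-7)*23/4 = -1*(-161/4) = 161/4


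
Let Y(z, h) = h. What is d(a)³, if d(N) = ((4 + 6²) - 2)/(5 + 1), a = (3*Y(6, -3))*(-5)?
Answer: 6859/27 ≈ 254.04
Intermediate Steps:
a = 45 (a = (3*(-3))*(-5) = -9*(-5) = 45)
d(N) = 19/3 (d(N) = ((4 + 36) - 2)/6 = (40 - 2)*(⅙) = 38*(⅙) = 19/3)
d(a)³ = (19/3)³ = 6859/27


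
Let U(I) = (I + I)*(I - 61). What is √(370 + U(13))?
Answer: I*√878 ≈ 29.631*I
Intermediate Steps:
U(I) = 2*I*(-61 + I) (U(I) = (2*I)*(-61 + I) = 2*I*(-61 + I))
√(370 + U(13)) = √(370 + 2*13*(-61 + 13)) = √(370 + 2*13*(-48)) = √(370 - 1248) = √(-878) = I*√878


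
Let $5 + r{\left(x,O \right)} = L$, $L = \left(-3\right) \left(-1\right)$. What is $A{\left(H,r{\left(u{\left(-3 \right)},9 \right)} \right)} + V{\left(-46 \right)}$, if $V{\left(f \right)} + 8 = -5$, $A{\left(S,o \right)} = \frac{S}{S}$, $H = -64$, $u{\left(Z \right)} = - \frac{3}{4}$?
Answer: $-12$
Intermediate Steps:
$u{\left(Z \right)} = - \frac{3}{4}$ ($u{\left(Z \right)} = \left(-3\right) \frac{1}{4} = - \frac{3}{4}$)
$L = 3$
$r{\left(x,O \right)} = -2$ ($r{\left(x,O \right)} = -5 + 3 = -2$)
$A{\left(S,o \right)} = 1$
$V{\left(f \right)} = -13$ ($V{\left(f \right)} = -8 - 5 = -13$)
$A{\left(H,r{\left(u{\left(-3 \right)},9 \right)} \right)} + V{\left(-46 \right)} = 1 - 13 = -12$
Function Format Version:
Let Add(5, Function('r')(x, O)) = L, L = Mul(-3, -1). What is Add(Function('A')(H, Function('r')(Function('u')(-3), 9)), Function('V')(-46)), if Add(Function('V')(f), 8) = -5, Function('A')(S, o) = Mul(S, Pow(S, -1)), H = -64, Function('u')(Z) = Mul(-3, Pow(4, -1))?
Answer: -12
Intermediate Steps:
Function('u')(Z) = Rational(-3, 4) (Function('u')(Z) = Mul(-3, Rational(1, 4)) = Rational(-3, 4))
L = 3
Function('r')(x, O) = -2 (Function('r')(x, O) = Add(-5, 3) = -2)
Function('A')(S, o) = 1
Function('V')(f) = -13 (Function('V')(f) = Add(-8, -5) = -13)
Add(Function('A')(H, Function('r')(Function('u')(-3), 9)), Function('V')(-46)) = Add(1, -13) = -12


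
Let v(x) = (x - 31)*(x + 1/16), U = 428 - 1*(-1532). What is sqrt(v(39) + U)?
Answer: 3*sqrt(1010)/2 ≈ 47.671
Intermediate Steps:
U = 1960 (U = 428 + 1532 = 1960)
v(x) = (-31 + x)*(1/16 + x) (v(x) = (-31 + x)*(x + 1/16) = (-31 + x)*(1/16 + x))
sqrt(v(39) + U) = sqrt((-31/16 + 39**2 - 495/16*39) + 1960) = sqrt((-31/16 + 1521 - 19305/16) + 1960) = sqrt(625/2 + 1960) = sqrt(4545/2) = 3*sqrt(1010)/2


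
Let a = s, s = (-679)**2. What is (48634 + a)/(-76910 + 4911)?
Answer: -509675/71999 ≈ -7.0789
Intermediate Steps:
s = 461041
a = 461041
(48634 + a)/(-76910 + 4911) = (48634 + 461041)/(-76910 + 4911) = 509675/(-71999) = 509675*(-1/71999) = -509675/71999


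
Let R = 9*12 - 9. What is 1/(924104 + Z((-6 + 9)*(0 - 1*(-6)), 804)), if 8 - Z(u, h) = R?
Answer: 1/924013 ≈ 1.0822e-6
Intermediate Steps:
R = 99 (R = 108 - 9 = 99)
Z(u, h) = -91 (Z(u, h) = 8 - 1*99 = 8 - 99 = -91)
1/(924104 + Z((-6 + 9)*(0 - 1*(-6)), 804)) = 1/(924104 - 91) = 1/924013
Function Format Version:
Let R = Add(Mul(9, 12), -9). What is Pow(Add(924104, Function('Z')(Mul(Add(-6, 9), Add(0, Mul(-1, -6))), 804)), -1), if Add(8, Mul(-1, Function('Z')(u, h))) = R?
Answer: Rational(1, 924013) ≈ 1.0822e-6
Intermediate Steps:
R = 99 (R = Add(108, -9) = 99)
Function('Z')(u, h) = -91 (Function('Z')(u, h) = Add(8, Mul(-1, 99)) = Add(8, -99) = -91)
Pow(Add(924104, Function('Z')(Mul(Add(-6, 9), Add(0, Mul(-1, -6))), 804)), -1) = Pow(Add(924104, -91), -1) = Pow(924013, -1) = Rational(1, 924013)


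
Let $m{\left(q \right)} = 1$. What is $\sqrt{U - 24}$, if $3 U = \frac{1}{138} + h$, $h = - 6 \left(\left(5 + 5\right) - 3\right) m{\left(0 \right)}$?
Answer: $\frac{i \sqrt{723626}}{138} \approx 6.1642 i$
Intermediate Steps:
$h = -42$ ($h = - 6 \left(\left(5 + 5\right) - 3\right) 1 = - 6 \left(10 - 3\right) 1 = \left(-6\right) 7 \cdot 1 = \left(-42\right) 1 = -42$)
$U = - \frac{5795}{414}$ ($U = \frac{\frac{1}{138} - 42}{3} = \frac{1}{3} \left(- \frac{5795}{138}\right) = - \frac{5795}{414} \approx -13.998$)
$\sqrt{U - 24} = \sqrt{- \frac{5795}{414} - 24} = \sqrt{- \frac{15731}{414}} = \frac{i \sqrt{723626}}{138}$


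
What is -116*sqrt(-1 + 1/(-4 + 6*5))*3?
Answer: -870*I*sqrt(26)/13 ≈ -341.24*I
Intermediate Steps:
-116*sqrt(-1 + 1/(-4 + 6*5))*3 = -116*sqrt(-1 + 1/(-4 + 30))*3 = -116*sqrt(-1 + 1/26)*3 = -116*sqrt(-25/26)*3 = -116*5*I*sqrt(26)/26*3 = -870*I*sqrt(26)/13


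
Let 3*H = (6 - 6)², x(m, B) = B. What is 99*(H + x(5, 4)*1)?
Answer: 396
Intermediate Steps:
H = 0 (H = (6 - 6)²/3 = (⅓)*0² = (⅓)*0 = 0)
99*(H + x(5, 4)*1) = 99*(0 + 4*1) = 99*(0 + 4) = 99*4 = 396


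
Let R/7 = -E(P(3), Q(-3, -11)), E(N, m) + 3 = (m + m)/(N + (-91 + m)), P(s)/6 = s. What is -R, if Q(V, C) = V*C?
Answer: -651/20 ≈ -32.550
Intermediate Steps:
P(s) = 6*s
Q(V, C) = C*V
E(N, m) = -3 + 2*m/(-91 + N + m) (E(N, m) = -3 + (m + m)/(N + (-91 + m)) = -3 + (2*m)/(-91 + N + m) = -3 + 2*m/(-91 + N + m))
R = 651/20 (R = 7*(-(273 - (-11)*(-3) - 18*3)/(-91 + 6*3 - 11*(-3))) = 7*(-(273 - 1*33 - 3*18)/(-91 + 18 + 33)) = 7*(-(273 - 33 - 54)/(-40)) = 7*(-(-1)*186/40) = 7*(-1*(-93/20)) = 7*(93/20) = 651/20 ≈ 32.550)
-R = -1*651/20 = -651/20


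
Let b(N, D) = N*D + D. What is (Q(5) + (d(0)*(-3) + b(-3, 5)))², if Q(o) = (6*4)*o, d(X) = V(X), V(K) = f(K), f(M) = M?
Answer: 12100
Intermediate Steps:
V(K) = K
b(N, D) = D + D*N (b(N, D) = D*N + D = D + D*N)
d(X) = X
Q(o) = 24*o
(Q(5) + (d(0)*(-3) + b(-3, 5)))² = (24*5 + (0*(-3) + 5*(1 - 3)))² = (120 + (0 + 5*(-2)))² = (120 + (0 - 10))² = (120 - 10)² = 110² = 12100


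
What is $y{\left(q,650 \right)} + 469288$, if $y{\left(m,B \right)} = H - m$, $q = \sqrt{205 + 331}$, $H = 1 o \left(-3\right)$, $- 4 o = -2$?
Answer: $\frac{938573}{2} - 2 \sqrt{134} \approx 4.6926 \cdot 10^{5}$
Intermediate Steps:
$o = \frac{1}{2}$ ($o = \left(- \frac{1}{4}\right) \left(-2\right) = \frac{1}{2} \approx 0.5$)
$H = - \frac{3}{2}$ ($H = 1 \cdot \frac{1}{2} \left(-3\right) = \frac{1}{2} \left(-3\right) = - \frac{3}{2} \approx -1.5$)
$q = 2 \sqrt{134}$ ($q = \sqrt{536} = 2 \sqrt{134} \approx 23.152$)
$y{\left(m,B \right)} = - \frac{3}{2} - m$
$y{\left(q,650 \right)} + 469288 = \left(- \frac{3}{2} - 2 \sqrt{134}\right) + 469288 = \frac{938573}{2} - 2 \sqrt{134}$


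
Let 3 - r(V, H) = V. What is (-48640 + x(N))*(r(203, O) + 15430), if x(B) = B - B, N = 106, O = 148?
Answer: -740787200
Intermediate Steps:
r(V, H) = 3 - V
x(B) = 0
(-48640 + x(N))*(r(203, O) + 15430) = (-48640 + 0)*((3 - 1*203) + 15430) = -48640*((3 - 203) + 15430) = -48640*(-200 + 15430) = -48640*15230 = -740787200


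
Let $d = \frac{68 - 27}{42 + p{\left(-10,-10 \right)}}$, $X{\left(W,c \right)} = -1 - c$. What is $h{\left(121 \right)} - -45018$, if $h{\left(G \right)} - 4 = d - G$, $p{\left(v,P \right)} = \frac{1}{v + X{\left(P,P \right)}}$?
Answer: $44902$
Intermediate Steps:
$p{\left(v,P \right)} = \frac{1}{-1 + v - P}$ ($p{\left(v,P \right)} = \frac{1}{v - \left(1 + P\right)} = \frac{1}{-1 + v - P}$)
$d = 1$ ($d = \frac{68 - 27}{42 + \frac{1}{-1 - 10 - -10}} = \frac{41}{42 + \frac{1}{-1 - 10 + 10}} = \frac{41}{42 + \frac{1}{-1}} = \frac{41}{42 - 1} = \frac{41}{41} = 41 \cdot \frac{1}{41} = 1$)
$h{\left(G \right)} = 5 - G$ ($h{\left(G \right)} = 4 - \left(-1 + G\right) = 5 - G$)
$h{\left(121 \right)} - -45018 = \left(5 - 121\right) - -45018 = \left(5 - 121\right) + 45018 = -116 + 45018 = 44902$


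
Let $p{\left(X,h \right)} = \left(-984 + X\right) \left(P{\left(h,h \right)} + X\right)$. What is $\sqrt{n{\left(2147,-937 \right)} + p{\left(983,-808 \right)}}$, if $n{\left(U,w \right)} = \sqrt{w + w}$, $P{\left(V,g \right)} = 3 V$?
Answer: $\sqrt{1441 + i \sqrt{1874}} \approx 37.965 + 0.5701 i$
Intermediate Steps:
$p{\left(X,h \right)} = \left(-984 + X\right) \left(X + 3 h\right)$ ($p{\left(X,h \right)} = \left(-984 + X\right) \left(3 h + X\right) = \left(-984 + X\right) \left(X + 3 h\right)$)
$n{\left(U,w \right)} = \sqrt{2} \sqrt{w}$ ($n{\left(U,w \right)} = \sqrt{2 w} = \sqrt{2} \sqrt{w}$)
$\sqrt{n{\left(2147,-937 \right)} + p{\left(983,-808 \right)}} = \sqrt{\sqrt{2} \sqrt{-937} + \left(983^{2} - -2385216 - 967272 + 3 \cdot 983 \left(-808\right)\right)} = \sqrt{\sqrt{2} i \sqrt{937} + \left(966289 + 2385216 - 967272 - 2382792\right)} = \sqrt{i \sqrt{1874} + 1441} = \sqrt{1441 + i \sqrt{1874}}$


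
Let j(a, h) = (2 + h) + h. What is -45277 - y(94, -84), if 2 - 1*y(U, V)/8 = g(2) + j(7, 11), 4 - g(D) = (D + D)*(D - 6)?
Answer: -44941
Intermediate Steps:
j(a, h) = 2 + 2*h
g(D) = 4 - 2*D*(-6 + D) (g(D) = 4 - (D + D)*(D - 6) = 4 - 2*D*(-6 + D))
y(U, V) = -336 (y(U, V) = 16 - 8*((4 - 2*2² + 12*2) + (2 + 2*11)) = 16 - 8*((4 - 2*4 + 24) + (2 + 22)) = 16 - 8*((4 - 8 + 24) + 24) = 16 - 8*(20 + 24) = 16 - 8*44 = 16 - 352 = -336)
-45277 - y(94, -84) = -45277 - 1*(-336) = -45277 + 336 = -44941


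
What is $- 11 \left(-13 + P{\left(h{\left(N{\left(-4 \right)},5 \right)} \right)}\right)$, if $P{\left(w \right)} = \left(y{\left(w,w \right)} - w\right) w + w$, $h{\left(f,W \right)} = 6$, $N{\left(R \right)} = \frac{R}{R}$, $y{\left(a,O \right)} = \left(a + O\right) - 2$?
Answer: $-187$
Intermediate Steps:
$y{\left(a,O \right)} = -2 + O + a$ ($y{\left(a,O \right)} = \left(O + a\right) - 2 = -2 + O + a$)
$N{\left(R \right)} = 1$
$P{\left(w \right)} = w + w \left(-2 + w\right)$ ($P{\left(w \right)} = \left(\left(-2 + w + w\right) - w\right) w + w = \left(\left(-2 + 2 w\right) - w\right) w + w = \left(-2 + w\right) w + w = w \left(-2 + w\right) + w = w + w \left(-2 + w\right)$)
$- 11 \left(-13 + P{\left(h{\left(N{\left(-4 \right)},5 \right)} \right)}\right) = - 11 \left(-13 + 6 \left(-1 + 6\right)\right) = - 11 \left(-13 + 6 \cdot 5\right) = - 11 \left(-13 + 30\right) = \left(-11\right) 17 = -187$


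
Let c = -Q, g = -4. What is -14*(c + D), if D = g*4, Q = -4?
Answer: 168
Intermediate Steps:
D = -16 (D = -4*4 = -16)
c = 4 (c = -1*(-4) = 4)
-14*(c + D) = -14*(4 - 16) = -14*(-12) = 168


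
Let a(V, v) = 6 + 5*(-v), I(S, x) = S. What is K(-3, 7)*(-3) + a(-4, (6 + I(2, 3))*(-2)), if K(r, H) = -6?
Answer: 104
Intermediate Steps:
a(V, v) = 6 - 5*v
K(-3, 7)*(-3) + a(-4, (6 + I(2, 3))*(-2)) = -6*(-3) + (6 - 5*(6 + 2)*(-2)) = 18 + (6 - 40*(-2)) = 18 + (6 - 5*(-16)) = 18 + (6 + 80) = 18 + 86 = 104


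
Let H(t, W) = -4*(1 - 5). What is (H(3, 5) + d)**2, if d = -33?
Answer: 289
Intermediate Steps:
H(t, W) = 16 (H(t, W) = -4*(-4) = 16)
(H(3, 5) + d)**2 = (16 - 33)**2 = (-17)**2 = 289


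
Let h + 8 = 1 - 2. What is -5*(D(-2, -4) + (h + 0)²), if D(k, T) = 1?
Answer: -410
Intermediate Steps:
h = -9 (h = -8 + (1 - 2) = -8 - 1 = -9)
-5*(D(-2, -4) + (h + 0)²) = -5*(1 + (-9 + 0)²) = -5*(1 + (-9)²) = -5*(1 + 81) = -5*82 = -410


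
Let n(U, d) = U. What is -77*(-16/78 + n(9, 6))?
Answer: -26411/39 ≈ -677.21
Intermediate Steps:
-77*(-16/78 + n(9, 6)) = -77*(-16/78 + 9) = -77*(-16*1/78 + 9) = -77*(-8/39 + 9) = -77*343/39 = -26411/39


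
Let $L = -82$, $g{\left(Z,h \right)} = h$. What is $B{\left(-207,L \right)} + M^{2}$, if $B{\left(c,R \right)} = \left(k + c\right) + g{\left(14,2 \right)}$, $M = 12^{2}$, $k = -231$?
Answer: $20300$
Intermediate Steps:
$M = 144$
$B{\left(c,R \right)} = -229 + c$ ($B{\left(c,R \right)} = \left(-231 + c\right) + 2 = -229 + c$)
$B{\left(-207,L \right)} + M^{2} = \left(-229 - 207\right) + 144^{2} = -436 + 20736 = 20300$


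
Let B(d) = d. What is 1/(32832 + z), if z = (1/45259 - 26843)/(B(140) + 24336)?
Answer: 276939821/9092184481238 ≈ 3.0459e-5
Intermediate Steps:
z = -303721834/276939821 (z = (1/45259 - 26843)/(140 + 24336) = (1/45259 - 26843)/24476 = -1214887336/45259*1/24476 = -303721834/276939821 ≈ -1.0967)
1/(32832 + z) = 1/(32832 - 303721834/276939821) = 1/(9092184481238/276939821) = 276939821/9092184481238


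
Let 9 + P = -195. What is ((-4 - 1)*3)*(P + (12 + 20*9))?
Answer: 180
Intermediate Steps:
P = -204 (P = -9 - 195 = -204)
((-4 - 1)*3)*(P + (12 + 20*9)) = ((-4 - 1)*3)*(-204 + (12 + 20*9)) = (-5*3)*(-204 + (12 + 180)) = -15*(-204 + 192) = -15*(-12) = 180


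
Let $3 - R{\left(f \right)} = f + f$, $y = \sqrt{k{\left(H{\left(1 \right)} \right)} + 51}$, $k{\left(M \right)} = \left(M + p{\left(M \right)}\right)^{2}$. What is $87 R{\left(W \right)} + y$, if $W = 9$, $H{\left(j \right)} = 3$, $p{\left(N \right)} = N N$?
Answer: $-1305 + \sqrt{195} \approx -1291.0$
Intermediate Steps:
$p{\left(N \right)} = N^{2}$
$k{\left(M \right)} = \left(M + M^{2}\right)^{2}$
$y = \sqrt{195}$ ($y = \sqrt{3^{2} \left(1 + 3\right)^{2} + 51} = \sqrt{9 \cdot 4^{2} + 51} = \sqrt{9 \cdot 16 + 51} = \sqrt{144 + 51} = \sqrt{195} \approx 13.964$)
$R{\left(f \right)} = 3 - 2 f$ ($R{\left(f \right)} = 3 - \left(f + f\right) = 3 - 2 f$)
$87 R{\left(W \right)} + y = 87 \left(3 - 18\right) + \sqrt{195} = 87 \left(-15\right) + \sqrt{195} = -1305 + \sqrt{195}$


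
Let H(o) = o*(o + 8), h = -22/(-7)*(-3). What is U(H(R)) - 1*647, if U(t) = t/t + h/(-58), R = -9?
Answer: -131105/203 ≈ -645.84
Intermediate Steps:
h = -66/7 (h = -22*(-⅐)*(-3) = (22/7)*(-3) = -66/7 ≈ -9.4286)
H(o) = o*(8 + o)
U(t) = 236/203 (U(t) = t/t - 66/7/(-58) = 1 - 66/7*(-1/58) = 1 + 33/203 = 236/203)
U(H(R)) - 1*647 = 236/203 - 1*647 = 236/203 - 647 = -131105/203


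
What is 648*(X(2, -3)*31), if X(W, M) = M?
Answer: -60264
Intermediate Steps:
648*(X(2, -3)*31) = 648*(-3*31) = 648*(-93) = -60264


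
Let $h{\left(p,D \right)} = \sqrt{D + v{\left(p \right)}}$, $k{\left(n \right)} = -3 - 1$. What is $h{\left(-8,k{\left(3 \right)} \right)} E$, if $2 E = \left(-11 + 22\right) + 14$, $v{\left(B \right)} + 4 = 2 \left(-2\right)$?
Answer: $25 i \sqrt{3} \approx 43.301 i$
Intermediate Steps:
$v{\left(B \right)} = -8$ ($v{\left(B \right)} = -4 + 2 \left(-2\right) = -4 - 4 = -8$)
$k{\left(n \right)} = -4$ ($k{\left(n \right)} = -3 - 1 = -4$)
$h{\left(p,D \right)} = \sqrt{-8 + D}$ ($h{\left(p,D \right)} = \sqrt{D - 8} = \sqrt{-8 + D}$)
$E = \frac{25}{2}$ ($E = \frac{\left(-11 + 22\right) + 14}{2} = \frac{11 + 14}{2} = \frac{1}{2} \cdot 25 = \frac{25}{2} \approx 12.5$)
$h{\left(-8,k{\left(3 \right)} \right)} E = \sqrt{-8 - 4} \cdot \frac{25}{2} = \sqrt{-12} \cdot \frac{25}{2} = 2 i \sqrt{3} \cdot \frac{25}{2} = 25 i \sqrt{3}$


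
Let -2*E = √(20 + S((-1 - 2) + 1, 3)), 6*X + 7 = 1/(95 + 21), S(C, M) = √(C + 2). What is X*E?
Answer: 811*√5/696 ≈ 2.6055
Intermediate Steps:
S(C, M) = √(2 + C)
X = -811/696 (X = -7/6 + 1/(6*(95 + 21)) = -7/6 + (⅙)/116 = -7/6 + (⅙)*(1/116) = -7/6 + 1/696 = -811/696 ≈ -1.1652)
E = -√5 (E = -√(20 + √(2 + ((-1 - 2) + 1)))/2 = -√(20 + √(2 + (-3 + 1)))/2 = -√(20 + √(2 - 2))/2 = -√(20 + √0)/2 = -√(20 + 0)/2 = -√5 ≈ -2.2361)
X*E = -(-811)*√5/696 = 811*√5/696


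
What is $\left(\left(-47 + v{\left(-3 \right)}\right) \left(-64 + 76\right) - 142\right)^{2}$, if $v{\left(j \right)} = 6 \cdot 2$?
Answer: $315844$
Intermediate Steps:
$v{\left(j \right)} = 12$
$\left(\left(-47 + v{\left(-3 \right)}\right) \left(-64 + 76\right) - 142\right)^{2} = \left(\left(-47 + 12\right) \left(-64 + 76\right) - 142\right)^{2} = \left(\left(-35\right) 12 - 142\right)^{2} = \left(-420 - 142\right)^{2} = \left(-562\right)^{2} = 315844$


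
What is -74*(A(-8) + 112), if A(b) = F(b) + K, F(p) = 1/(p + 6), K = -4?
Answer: -7955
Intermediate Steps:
F(p) = 1/(6 + p)
A(b) = -4 + 1/(6 + b) (A(b) = 1/(6 + b) - 4 = -4 + 1/(6 + b))
-74*(A(-8) + 112) = -74*((-23 - 4*(-8))/(6 - 8) + 112) = -74*((-23 + 32)/(-2) + 112) = -74*(-½*9 + 112) = -74*(-9/2 + 112) = -74*215/2 = -7955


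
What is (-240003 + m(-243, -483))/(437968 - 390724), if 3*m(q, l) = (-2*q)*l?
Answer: -106083/15748 ≈ -6.7363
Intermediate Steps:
m(q, l) = -2*l*q/3 (m(q, l) = ((-2*q)*l)/3 = (-2*l*q)/3 = -2*l*q/3)
(-240003 + m(-243, -483))/(437968 - 390724) = (-240003 - 2/3*(-483)*(-243))/(437968 - 390724) = (-240003 - 78246)/47244 = -318249*1/47244 = -106083/15748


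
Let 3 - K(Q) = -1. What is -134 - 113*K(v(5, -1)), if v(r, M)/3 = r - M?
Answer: -586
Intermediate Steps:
v(r, M) = -3*M + 3*r (v(r, M) = 3*(r - M) = -3*M + 3*r)
K(Q) = 4 (K(Q) = 3 - 1*(-1) = 3 + 1 = 4)
-134 - 113*K(v(5, -1)) = -134 - 113*4 = -134 - 452 = -586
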